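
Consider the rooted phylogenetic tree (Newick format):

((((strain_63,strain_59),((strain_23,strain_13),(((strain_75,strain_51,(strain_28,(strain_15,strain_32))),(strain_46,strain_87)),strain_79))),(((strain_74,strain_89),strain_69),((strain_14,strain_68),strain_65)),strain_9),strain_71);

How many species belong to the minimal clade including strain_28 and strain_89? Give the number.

The MRCA of strain_28 and strain_89 is the node subtending (((strain_63,strain_59),((strain_23,strain_13),(((strain_75,strain_51,(strain_28,(strain_15,strain_32))),(strain_46,strain_87)),strain_79))),(((strain_74,strain_89),strain_69),((strain_14,strain_68),strain_65)),strain_9).
That clade contains 19 terminal taxa: strain_13, strain_14, strain_15, strain_23, strain_28, strain_32, strain_46, strain_51, strain_59, strain_63, strain_65, strain_68, strain_69, strain_74, strain_75, strain_79, strain_87, strain_89, strain_9.

19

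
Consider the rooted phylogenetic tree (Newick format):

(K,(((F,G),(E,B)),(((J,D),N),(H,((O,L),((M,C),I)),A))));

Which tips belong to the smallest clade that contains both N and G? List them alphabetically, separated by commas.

Tracing N: it sits inside ((J,D),N).
Tracing G: it sits inside (F,G).
The smallest clade enclosing both is (((F,G),(E,B)),(((J,D),N),(H,((O,L),((M,C),I)),A))); the answer is its 14 terminal taxa in alphabetical order.

A, B, C, D, E, F, G, H, I, J, L, M, N, O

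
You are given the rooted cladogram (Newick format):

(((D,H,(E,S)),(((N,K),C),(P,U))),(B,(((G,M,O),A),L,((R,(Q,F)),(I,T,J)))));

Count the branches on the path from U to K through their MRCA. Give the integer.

The MRCA of U and K is the node subtending (((N,K),C),(P,U)).
From U up to that node: 2 branches. From K up to the same node: 3 branches. Total: 2 + 3 = 5.

5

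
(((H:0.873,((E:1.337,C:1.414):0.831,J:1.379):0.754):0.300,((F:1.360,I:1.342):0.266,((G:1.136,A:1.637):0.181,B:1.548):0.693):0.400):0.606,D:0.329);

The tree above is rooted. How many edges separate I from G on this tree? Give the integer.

5

The MRCA of I and G is the node subtending ((F,I),((G,A),B)).
From I up to that node: 2 branches. From G up to the same node: 3 branches. Total: 2 + 3 = 5.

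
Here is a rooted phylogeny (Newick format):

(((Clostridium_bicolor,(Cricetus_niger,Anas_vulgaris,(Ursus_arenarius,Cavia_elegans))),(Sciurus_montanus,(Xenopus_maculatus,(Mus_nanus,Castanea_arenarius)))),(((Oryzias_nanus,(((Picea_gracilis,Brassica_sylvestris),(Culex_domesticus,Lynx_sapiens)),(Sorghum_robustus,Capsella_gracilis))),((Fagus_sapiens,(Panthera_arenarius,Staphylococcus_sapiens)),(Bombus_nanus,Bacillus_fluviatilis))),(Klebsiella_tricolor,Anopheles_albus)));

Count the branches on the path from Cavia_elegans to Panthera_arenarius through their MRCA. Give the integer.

The MRCA of Cavia_elegans and Panthera_arenarius is the root of the tree.
From Cavia_elegans up to that node: 5 branches. From Panthera_arenarius up to the same node: 6 branches. Total: 5 + 6 = 11.

11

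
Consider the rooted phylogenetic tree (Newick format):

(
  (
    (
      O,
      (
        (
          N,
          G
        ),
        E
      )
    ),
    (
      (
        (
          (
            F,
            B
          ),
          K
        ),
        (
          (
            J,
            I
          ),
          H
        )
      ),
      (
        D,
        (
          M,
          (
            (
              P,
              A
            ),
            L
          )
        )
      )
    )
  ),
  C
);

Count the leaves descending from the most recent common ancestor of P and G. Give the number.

15

The MRCA of P and G is the node subtending ((O,((N,G),E)),((((F,B),K),((J,I),H)),(D,(M,((P,A),L))))).
That clade contains 15 terminal taxa: A, B, D, E, F, G, H, I, J, K, L, M, N, O, P.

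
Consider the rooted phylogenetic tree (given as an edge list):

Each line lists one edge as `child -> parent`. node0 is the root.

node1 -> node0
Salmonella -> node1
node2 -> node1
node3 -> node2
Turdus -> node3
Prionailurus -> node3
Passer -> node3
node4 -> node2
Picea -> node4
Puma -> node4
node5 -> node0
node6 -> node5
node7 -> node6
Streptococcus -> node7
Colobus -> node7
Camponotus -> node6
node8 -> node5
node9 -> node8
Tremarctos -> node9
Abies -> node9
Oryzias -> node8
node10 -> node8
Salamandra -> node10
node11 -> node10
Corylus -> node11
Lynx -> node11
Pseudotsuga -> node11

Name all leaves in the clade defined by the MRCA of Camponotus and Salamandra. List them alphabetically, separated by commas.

Tracing Camponotus: it sits inside ((Streptococcus,Colobus),Camponotus).
Tracing Salamandra: it sits inside (Salamandra,(Corylus,Lynx,Pseudotsuga)).
The smallest clade enclosing both is (((Streptococcus,Colobus),Camponotus),((Tremarctos,Abies),Oryzias,(Salamandra,(Corylus,Lynx,Pseudotsuga)))); the answer is its 10 terminal taxa in alphabetical order.

Abies, Camponotus, Colobus, Corylus, Lynx, Oryzias, Pseudotsuga, Salamandra, Streptococcus, Tremarctos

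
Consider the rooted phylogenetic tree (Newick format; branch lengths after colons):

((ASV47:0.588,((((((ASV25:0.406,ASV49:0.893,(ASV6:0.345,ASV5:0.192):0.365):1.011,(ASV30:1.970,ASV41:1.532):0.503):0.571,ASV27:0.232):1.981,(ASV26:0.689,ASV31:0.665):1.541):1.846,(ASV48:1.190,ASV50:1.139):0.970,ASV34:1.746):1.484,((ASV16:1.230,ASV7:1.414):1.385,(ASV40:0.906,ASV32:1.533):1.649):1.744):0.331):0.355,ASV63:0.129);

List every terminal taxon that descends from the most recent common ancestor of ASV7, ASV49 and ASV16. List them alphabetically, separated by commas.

ASV16, ASV25, ASV26, ASV27, ASV30, ASV31, ASV32, ASV34, ASV40, ASV41, ASV48, ASV49, ASV5, ASV50, ASV6, ASV7

Tracing ASV7: it sits inside (ASV16,ASV7).
Tracing ASV49: it sits inside (ASV25,ASV49,(ASV6,ASV5)).
Tracing ASV16: it sits inside (ASV16,ASV7).
The smallest clade enclosing all 3 is ((((((ASV25,ASV49,(ASV6,ASV5)),(ASV30,ASV41)),ASV27),(ASV26,ASV31)),(ASV48,ASV50),ASV34),((ASV16,ASV7),(ASV40,ASV32))); the answer is its 16 terminal taxa in alphabetical order.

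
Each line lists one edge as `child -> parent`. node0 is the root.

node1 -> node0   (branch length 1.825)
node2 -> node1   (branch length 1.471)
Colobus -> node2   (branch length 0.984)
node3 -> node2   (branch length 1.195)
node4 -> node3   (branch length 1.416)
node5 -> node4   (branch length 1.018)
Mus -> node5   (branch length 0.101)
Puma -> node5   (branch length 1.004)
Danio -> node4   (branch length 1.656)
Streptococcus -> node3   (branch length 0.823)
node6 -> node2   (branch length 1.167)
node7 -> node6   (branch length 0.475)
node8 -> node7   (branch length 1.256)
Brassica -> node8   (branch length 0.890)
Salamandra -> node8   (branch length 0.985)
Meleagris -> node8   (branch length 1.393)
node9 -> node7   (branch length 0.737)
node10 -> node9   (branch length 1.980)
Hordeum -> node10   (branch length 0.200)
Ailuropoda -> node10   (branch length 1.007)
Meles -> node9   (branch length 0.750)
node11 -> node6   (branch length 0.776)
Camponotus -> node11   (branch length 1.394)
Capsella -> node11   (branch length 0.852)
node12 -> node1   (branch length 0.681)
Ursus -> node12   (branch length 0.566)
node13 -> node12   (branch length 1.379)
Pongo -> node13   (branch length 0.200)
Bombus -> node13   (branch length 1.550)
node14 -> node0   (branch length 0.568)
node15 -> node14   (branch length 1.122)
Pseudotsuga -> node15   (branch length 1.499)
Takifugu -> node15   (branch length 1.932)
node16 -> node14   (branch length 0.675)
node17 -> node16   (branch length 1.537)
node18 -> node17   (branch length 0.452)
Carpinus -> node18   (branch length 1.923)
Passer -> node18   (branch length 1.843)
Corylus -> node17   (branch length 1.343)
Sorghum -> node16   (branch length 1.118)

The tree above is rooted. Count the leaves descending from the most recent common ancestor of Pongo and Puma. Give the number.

16

The MRCA of Pongo and Puma is the node subtending ((Colobus,(((Mus,Puma),Danio),Streptococcus),(((Brassica,Salamandra,Meleagris),((Hordeum,Ailuropoda),Meles)),(Camponotus,Capsella))),(Ursus,(Pongo,Bombus))).
That clade contains 16 terminal taxa: Ailuropoda, Bombus, Brassica, Camponotus, Capsella, Colobus, Danio, Hordeum, Meleagris, Meles, Mus, Pongo, Puma, Salamandra, Streptococcus, Ursus.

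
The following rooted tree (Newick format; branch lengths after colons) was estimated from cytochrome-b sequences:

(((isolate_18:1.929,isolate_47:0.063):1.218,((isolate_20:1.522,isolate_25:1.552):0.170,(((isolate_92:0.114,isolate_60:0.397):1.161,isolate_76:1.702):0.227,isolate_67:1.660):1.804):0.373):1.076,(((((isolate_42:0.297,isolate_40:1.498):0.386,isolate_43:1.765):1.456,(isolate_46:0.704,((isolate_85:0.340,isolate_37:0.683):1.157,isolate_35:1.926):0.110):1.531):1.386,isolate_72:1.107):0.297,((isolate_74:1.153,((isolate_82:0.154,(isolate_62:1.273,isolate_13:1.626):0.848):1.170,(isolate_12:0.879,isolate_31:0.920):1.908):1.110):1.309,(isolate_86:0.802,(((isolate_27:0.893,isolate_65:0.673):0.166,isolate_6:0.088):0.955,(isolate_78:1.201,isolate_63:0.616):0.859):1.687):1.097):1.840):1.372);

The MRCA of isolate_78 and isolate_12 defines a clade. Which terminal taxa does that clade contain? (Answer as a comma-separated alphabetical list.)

isolate_12, isolate_13, isolate_27, isolate_31, isolate_6, isolate_62, isolate_63, isolate_65, isolate_74, isolate_78, isolate_82, isolate_86

Tracing isolate_78: it sits inside (isolate_78,isolate_63).
Tracing isolate_12: it sits inside (isolate_12,isolate_31).
The smallest clade enclosing both is ((isolate_74,((isolate_82,(isolate_62,isolate_13)),(isolate_12,isolate_31))),(isolate_86,(((isolate_27,isolate_65),isolate_6),(isolate_78,isolate_63)))); the answer is its 12 terminal taxa in alphabetical order.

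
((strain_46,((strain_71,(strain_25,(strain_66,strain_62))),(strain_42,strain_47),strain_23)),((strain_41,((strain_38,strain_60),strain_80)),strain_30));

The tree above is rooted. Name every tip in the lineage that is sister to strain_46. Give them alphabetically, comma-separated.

strain_23, strain_25, strain_42, strain_47, strain_62, strain_66, strain_71

strain_46 attaches to the tree at the node subtending (strain_46,((strain_71,(strain_25,(strain_66,strain_62))),(strain_42,strain_47),strain_23)).
The other lineage descending from that same node — the sister group — is ((strain_71,(strain_25,(strain_66,strain_62))),(strain_42,strain_47),strain_23); its 7 tips in alphabetical order are the answer.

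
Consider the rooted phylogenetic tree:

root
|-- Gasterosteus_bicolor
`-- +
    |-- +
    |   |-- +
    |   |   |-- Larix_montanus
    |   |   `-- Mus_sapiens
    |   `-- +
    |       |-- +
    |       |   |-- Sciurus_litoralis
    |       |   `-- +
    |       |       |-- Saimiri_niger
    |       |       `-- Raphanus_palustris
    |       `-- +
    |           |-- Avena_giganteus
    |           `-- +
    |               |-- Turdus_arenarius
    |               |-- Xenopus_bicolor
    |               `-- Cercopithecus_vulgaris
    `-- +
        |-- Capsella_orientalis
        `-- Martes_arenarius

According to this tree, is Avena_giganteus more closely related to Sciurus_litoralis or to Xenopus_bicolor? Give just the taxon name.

Xenopus_bicolor

The MRCA of Avena_giganteus and Xenopus_bicolor subtends (Avena_giganteus,(Turdus_arenarius,Xenopus_bicolor,Cercopithecus_vulgaris)) (4 taxa).
The MRCA of Avena_giganteus and Sciurus_litoralis subtends ((Sciurus_litoralis,(Saimiri_niger,Raphanus_palustris)),(Avena_giganteus,(Turdus_arenarius,Xenopus_bicolor,Cercopithecus_vulgaris))) (7 taxa).
The first is nested inside the second, so Avena_giganteus shares a more recent common ancestor with Xenopus_bicolor.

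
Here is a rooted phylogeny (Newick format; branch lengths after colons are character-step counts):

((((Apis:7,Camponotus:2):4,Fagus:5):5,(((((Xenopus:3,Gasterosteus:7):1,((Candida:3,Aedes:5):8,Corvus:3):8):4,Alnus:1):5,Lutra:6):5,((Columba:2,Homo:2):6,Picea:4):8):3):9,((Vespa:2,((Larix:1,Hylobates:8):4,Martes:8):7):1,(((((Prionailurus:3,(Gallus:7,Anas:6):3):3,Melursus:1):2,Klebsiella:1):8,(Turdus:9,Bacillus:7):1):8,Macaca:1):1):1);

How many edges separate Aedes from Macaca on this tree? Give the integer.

11

The MRCA of Aedes and Macaca is the root of the tree.
From Aedes up to that node: 8 branches. From Macaca up to the same node: 3 branches. Total: 8 + 3 = 11.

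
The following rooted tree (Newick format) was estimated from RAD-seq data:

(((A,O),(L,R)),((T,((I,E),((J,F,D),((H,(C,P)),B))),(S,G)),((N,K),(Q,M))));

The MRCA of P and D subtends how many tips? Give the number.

The MRCA of P and D is the node subtending ((J,F,D),((H,(C,P)),B)).
That clade contains 7 terminal taxa: B, C, D, F, H, J, P.

7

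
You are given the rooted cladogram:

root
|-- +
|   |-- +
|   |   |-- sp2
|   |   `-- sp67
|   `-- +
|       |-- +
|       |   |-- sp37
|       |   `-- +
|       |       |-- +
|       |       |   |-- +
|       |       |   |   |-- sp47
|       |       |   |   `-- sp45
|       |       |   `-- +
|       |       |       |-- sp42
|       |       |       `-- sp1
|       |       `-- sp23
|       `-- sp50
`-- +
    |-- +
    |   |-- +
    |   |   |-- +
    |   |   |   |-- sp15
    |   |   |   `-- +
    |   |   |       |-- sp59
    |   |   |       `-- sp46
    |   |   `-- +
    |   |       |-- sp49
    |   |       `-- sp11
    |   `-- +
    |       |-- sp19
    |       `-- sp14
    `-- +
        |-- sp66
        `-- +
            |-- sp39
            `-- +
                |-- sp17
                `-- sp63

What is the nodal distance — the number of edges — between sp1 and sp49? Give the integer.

12

The MRCA of sp1 and sp49 is the root of the tree.
From sp1 up to that node: 7 branches. From sp49 up to the same node: 5 branches. Total: 7 + 5 = 12.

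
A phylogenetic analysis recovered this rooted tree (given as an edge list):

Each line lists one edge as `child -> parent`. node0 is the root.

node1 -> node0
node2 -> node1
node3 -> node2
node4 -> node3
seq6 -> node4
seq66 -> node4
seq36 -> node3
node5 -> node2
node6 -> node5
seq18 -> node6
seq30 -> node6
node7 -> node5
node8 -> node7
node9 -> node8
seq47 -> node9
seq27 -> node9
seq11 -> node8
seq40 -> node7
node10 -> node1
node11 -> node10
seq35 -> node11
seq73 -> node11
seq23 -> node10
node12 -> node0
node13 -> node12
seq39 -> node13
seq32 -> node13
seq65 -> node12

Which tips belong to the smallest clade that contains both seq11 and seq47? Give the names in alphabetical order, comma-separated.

seq11, seq27, seq47

Tracing seq11: it sits inside ((seq47,seq27),seq11).
Tracing seq47: it sits inside (seq47,seq27).
The smallest clade enclosing both is ((seq47,seq27),seq11); the answer is its 3 terminal taxa in alphabetical order.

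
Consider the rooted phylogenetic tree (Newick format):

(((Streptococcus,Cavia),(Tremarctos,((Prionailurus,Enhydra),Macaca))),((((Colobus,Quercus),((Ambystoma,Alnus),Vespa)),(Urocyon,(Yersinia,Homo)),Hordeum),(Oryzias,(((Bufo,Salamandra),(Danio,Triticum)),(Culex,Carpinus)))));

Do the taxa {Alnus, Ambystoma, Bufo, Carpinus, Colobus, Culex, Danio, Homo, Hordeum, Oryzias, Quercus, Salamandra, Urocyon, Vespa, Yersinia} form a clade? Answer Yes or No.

No

The MRCA of the listed taxa subtends ((((Colobus,Quercus),((Ambystoma,Alnus),Vespa)),(Urocyon,(Yersinia,Homo)),Hordeum),(Oryzias,(((Bufo,Salamandra),(Danio,Triticum)),(Culex,Carpinus)))).
That clade also contains Triticum, which is not in the proposed group, so the group is not monophyletic.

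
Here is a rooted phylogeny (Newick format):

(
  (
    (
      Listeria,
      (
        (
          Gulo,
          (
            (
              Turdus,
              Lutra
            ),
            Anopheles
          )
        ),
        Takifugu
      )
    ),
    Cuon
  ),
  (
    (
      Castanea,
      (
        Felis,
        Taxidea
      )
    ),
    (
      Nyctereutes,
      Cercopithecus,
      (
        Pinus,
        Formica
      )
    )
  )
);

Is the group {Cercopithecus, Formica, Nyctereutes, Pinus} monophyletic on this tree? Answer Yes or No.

The most recent common ancestor of these taxa subtends (Nyctereutes,Cercopithecus,(Pinus,Formica)).
That clade has exactly 4 tips — every listed taxon and nothing else — so the group is monophyletic.

Yes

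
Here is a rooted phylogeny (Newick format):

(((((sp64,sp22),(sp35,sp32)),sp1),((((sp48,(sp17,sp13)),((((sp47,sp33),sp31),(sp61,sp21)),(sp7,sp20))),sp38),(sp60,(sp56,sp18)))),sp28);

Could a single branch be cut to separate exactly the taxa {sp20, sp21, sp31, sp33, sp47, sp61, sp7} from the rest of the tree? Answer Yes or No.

Yes

The most recent common ancestor of these taxa subtends ((((sp47,sp33),sp31),(sp61,sp21)),(sp7,sp20)).
That clade has exactly 7 tips — every listed taxon and nothing else — so the group is monophyletic.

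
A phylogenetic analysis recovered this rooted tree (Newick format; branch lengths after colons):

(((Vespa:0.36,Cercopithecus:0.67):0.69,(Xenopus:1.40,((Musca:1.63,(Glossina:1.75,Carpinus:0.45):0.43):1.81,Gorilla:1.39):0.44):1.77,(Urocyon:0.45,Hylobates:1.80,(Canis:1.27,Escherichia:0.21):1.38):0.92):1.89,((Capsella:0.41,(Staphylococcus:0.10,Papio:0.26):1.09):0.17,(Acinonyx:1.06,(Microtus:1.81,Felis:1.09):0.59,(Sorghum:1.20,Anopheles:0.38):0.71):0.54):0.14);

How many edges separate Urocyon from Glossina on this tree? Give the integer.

7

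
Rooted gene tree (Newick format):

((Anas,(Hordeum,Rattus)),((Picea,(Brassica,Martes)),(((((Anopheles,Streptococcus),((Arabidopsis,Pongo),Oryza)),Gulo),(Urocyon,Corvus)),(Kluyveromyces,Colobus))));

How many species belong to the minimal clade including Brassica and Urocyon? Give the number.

The MRCA of Brassica and Urocyon is the node subtending ((Picea,(Brassica,Martes)),(((((Anopheles,Streptococcus),((Arabidopsis,Pongo),Oryza)),Gulo),(Urocyon,Corvus)),(Kluyveromyces,Colobus))).
That clade contains 13 terminal taxa: Anopheles, Arabidopsis, Brassica, Colobus, Corvus, Gulo, Kluyveromyces, Martes, Oryza, Picea, Pongo, Streptococcus, Urocyon.

13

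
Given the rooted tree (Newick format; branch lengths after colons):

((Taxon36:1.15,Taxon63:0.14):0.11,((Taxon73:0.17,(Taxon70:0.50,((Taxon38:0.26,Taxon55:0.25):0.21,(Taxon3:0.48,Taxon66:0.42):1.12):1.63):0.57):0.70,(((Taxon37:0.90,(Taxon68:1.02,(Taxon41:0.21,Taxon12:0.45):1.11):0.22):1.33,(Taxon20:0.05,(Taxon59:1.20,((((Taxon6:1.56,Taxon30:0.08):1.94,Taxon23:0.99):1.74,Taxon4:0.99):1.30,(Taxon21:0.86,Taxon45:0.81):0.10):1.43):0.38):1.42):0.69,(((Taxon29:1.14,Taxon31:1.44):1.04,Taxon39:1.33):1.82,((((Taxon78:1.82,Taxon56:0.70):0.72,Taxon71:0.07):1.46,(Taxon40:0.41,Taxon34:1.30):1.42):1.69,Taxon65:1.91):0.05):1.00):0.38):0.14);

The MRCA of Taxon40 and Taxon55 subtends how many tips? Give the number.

27

The MRCA of Taxon40 and Taxon55 is the node subtending ((Taxon73,(Taxon70,((Taxon38,Taxon55),(Taxon3,Taxon66)))),(((Taxon37,(Taxon68,(Taxon41,Taxon12))),(Taxon20,(Taxon59,((((Taxon6,Taxon30),Taxon23),Taxon4),(Taxon21,Taxon45))))),(((Taxon29,Taxon31),Taxon39),((((Taxon78,Taxon56),Taxon71),(Taxon40,Taxon34)),Taxon65)))).
That clade contains 27 terminal taxa: Taxon12, Taxon20, Taxon21, Taxon23, Taxon29, Taxon3, Taxon30, Taxon31, Taxon34, Taxon37, Taxon38, Taxon39, Taxon4, Taxon40, Taxon41, Taxon45, Taxon55, Taxon56, Taxon59, Taxon6, Taxon65, Taxon66, Taxon68, Taxon70, Taxon71, Taxon73, Taxon78.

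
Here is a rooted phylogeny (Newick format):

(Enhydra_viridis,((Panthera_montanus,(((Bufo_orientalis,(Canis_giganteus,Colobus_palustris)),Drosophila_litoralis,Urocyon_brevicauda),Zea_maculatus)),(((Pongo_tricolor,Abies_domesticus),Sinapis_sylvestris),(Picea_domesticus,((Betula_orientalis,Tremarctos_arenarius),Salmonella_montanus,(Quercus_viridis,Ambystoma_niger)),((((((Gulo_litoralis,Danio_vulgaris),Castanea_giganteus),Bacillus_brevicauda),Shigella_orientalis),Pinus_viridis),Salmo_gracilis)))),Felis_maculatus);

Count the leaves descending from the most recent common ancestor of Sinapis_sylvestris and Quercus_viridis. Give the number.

16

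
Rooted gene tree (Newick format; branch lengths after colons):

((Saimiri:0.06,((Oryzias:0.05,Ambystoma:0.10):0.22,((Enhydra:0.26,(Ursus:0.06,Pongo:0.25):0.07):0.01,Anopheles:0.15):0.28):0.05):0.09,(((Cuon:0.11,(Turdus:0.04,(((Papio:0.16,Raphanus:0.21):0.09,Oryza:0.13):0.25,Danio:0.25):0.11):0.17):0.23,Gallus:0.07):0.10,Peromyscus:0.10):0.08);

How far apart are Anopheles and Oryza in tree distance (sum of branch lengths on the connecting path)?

1.64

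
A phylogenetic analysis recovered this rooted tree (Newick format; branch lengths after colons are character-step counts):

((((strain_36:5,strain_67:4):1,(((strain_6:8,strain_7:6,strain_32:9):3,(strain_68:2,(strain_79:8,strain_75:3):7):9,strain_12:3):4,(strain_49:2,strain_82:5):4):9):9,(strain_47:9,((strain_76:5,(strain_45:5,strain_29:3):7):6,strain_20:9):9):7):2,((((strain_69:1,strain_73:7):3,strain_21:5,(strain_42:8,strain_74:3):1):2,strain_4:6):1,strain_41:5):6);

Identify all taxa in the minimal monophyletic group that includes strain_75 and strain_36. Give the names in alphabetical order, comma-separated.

strain_12, strain_32, strain_36, strain_49, strain_6, strain_67, strain_68, strain_7, strain_75, strain_79, strain_82

Tracing strain_75: it sits inside (strain_79,strain_75).
Tracing strain_36: it sits inside (strain_36,strain_67).
The smallest clade enclosing both is ((strain_36,strain_67),(((strain_6,strain_7,strain_32),(strain_68,(strain_79,strain_75)),strain_12),(strain_49,strain_82))); the answer is its 11 terminal taxa in alphabetical order.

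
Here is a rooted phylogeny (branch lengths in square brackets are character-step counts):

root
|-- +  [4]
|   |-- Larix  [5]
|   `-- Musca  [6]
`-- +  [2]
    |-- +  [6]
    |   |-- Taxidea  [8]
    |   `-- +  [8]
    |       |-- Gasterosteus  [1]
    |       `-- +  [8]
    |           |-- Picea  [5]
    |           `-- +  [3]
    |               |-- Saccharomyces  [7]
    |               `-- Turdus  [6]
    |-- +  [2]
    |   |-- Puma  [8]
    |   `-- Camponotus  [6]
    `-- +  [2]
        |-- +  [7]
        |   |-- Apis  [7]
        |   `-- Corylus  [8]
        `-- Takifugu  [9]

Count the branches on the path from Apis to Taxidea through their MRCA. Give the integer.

The MRCA of Apis and Taxidea is the node subtending ((Taxidea,(Gasterosteus,(Picea,(Saccharomyces,Turdus)))),(Puma,Camponotus),((Apis,Corylus),Takifugu)).
From Apis up to that node: 3 branches. From Taxidea up to the same node: 2 branches. Total: 3 + 2 = 5.

5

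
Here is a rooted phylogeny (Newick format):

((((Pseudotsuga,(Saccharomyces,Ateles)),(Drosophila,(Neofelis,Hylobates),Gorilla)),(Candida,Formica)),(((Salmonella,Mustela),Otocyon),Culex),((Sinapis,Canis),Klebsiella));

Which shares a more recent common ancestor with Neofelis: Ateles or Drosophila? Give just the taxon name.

Drosophila

The MRCA of Neofelis and Drosophila subtends (Drosophila,(Neofelis,Hylobates),Gorilla) (4 taxa).
The MRCA of Neofelis and Ateles subtends ((Pseudotsuga,(Saccharomyces,Ateles)),(Drosophila,(Neofelis,Hylobates),Gorilla)) (7 taxa).
The first is nested inside the second, so Neofelis shares a more recent common ancestor with Drosophila.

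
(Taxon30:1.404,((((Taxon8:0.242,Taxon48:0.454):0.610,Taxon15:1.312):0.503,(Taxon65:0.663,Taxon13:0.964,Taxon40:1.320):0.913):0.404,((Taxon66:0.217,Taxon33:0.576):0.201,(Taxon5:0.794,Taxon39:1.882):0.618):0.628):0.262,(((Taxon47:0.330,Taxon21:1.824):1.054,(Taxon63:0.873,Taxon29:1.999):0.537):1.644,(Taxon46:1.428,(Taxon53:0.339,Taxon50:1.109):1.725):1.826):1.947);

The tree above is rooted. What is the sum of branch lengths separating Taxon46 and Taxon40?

The path runs Taxon46 → … → MRCA → … → Taxon40; the MRCA is the root of the tree.
Branch lengths along that path: 1.428 + 1.826 + 1.947 + 0.262 + 0.404 + 0.913 + 1.320 = 8.100.

8.100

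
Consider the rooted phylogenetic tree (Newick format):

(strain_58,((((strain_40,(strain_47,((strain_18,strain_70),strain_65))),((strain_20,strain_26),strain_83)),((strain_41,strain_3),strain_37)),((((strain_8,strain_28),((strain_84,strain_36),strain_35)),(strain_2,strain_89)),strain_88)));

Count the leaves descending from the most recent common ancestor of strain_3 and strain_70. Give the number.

The MRCA of strain_3 and strain_70 is the node subtending (((strain_40,(strain_47,((strain_18,strain_70),strain_65))),((strain_20,strain_26),strain_83)),((strain_41,strain_3),strain_37)).
That clade contains 11 terminal taxa: strain_18, strain_20, strain_26, strain_3, strain_37, strain_40, strain_41, strain_47, strain_65, strain_70, strain_83.

11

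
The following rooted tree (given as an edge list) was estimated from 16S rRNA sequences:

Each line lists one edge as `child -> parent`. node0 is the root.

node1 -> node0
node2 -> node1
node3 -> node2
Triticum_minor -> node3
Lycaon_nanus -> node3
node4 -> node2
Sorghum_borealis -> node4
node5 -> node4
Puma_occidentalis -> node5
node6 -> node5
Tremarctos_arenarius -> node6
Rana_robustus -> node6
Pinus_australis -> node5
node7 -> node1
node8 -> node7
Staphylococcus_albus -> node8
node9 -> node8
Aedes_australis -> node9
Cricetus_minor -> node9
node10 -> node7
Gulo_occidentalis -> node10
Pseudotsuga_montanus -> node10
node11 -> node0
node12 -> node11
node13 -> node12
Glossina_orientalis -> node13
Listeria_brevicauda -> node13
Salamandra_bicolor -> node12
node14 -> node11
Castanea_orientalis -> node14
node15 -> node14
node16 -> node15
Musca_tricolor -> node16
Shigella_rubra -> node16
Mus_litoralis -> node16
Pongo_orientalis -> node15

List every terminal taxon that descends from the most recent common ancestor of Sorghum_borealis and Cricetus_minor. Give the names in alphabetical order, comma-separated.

Aedes_australis, Cricetus_minor, Gulo_occidentalis, Lycaon_nanus, Pinus_australis, Pseudotsuga_montanus, Puma_occidentalis, Rana_robustus, Sorghum_borealis, Staphylococcus_albus, Tremarctos_arenarius, Triticum_minor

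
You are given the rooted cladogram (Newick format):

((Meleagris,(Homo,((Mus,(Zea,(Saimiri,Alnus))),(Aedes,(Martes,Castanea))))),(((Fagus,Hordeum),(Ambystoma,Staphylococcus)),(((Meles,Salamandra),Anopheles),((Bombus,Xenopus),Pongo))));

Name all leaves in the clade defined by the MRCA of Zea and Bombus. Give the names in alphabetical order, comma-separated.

Aedes, Alnus, Ambystoma, Anopheles, Bombus, Castanea, Fagus, Homo, Hordeum, Martes, Meleagris, Meles, Mus, Pongo, Saimiri, Salamandra, Staphylococcus, Xenopus, Zea

Tracing Zea: it sits inside (Zea,(Saimiri,Alnus)).
Tracing Bombus: it sits inside (Bombus,Xenopus).
The smallest clade enclosing both is the whole tree (their MRCA is the root), so the answer is all 19 tips in alphabetical order.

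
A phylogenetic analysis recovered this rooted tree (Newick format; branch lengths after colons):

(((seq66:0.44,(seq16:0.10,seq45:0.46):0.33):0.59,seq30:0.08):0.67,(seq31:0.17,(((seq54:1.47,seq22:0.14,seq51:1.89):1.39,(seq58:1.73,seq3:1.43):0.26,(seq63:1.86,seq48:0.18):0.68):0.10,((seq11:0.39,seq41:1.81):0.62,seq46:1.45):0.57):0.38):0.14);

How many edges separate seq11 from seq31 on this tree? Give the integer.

5

The MRCA of seq11 and seq31 is the node subtending (seq31,(((seq54,seq22,seq51),(seq58,seq3),(seq63,seq48)),((seq11,seq41),seq46))).
From seq11 up to that node: 4 branches. From seq31 up to the same node: 1 branch. Total: 4 + 1 = 5.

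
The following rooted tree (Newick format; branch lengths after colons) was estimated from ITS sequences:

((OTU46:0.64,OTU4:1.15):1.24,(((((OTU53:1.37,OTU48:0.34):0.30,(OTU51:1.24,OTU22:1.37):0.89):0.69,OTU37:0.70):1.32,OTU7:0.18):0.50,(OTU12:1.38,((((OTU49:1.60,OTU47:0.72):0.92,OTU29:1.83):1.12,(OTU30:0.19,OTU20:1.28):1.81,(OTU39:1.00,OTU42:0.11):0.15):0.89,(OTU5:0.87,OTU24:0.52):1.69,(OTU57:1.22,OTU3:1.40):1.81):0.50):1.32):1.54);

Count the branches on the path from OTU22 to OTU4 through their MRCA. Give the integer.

The MRCA of OTU22 and OTU4 is the root of the tree.
From OTU22 up to that node: 6 branches. From OTU4 up to the same node: 2 branches. Total: 6 + 2 = 8.

8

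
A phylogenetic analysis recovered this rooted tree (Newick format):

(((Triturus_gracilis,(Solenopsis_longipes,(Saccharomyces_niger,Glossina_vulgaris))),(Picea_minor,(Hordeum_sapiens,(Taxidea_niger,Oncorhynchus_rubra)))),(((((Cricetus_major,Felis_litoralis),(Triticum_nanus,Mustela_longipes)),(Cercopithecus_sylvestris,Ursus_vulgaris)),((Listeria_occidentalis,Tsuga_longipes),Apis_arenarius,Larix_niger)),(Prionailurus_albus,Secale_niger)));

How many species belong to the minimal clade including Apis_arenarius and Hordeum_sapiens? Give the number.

The MRCA of Apis_arenarius and Hordeum_sapiens is the root, so the clade is the entire tree.
That clade contains 20 terminal taxa: Apis_arenarius, Cercopithecus_sylvestris, Cricetus_major, Felis_litoralis, Glossina_vulgaris, Hordeum_sapiens, Larix_niger, Listeria_occidentalis, Mustela_longipes, Oncorhynchus_rubra, Picea_minor, Prionailurus_albus, Saccharomyces_niger, Secale_niger, Solenopsis_longipes, Taxidea_niger, Triticum_nanus, Triturus_gracilis, Tsuga_longipes, Ursus_vulgaris.

20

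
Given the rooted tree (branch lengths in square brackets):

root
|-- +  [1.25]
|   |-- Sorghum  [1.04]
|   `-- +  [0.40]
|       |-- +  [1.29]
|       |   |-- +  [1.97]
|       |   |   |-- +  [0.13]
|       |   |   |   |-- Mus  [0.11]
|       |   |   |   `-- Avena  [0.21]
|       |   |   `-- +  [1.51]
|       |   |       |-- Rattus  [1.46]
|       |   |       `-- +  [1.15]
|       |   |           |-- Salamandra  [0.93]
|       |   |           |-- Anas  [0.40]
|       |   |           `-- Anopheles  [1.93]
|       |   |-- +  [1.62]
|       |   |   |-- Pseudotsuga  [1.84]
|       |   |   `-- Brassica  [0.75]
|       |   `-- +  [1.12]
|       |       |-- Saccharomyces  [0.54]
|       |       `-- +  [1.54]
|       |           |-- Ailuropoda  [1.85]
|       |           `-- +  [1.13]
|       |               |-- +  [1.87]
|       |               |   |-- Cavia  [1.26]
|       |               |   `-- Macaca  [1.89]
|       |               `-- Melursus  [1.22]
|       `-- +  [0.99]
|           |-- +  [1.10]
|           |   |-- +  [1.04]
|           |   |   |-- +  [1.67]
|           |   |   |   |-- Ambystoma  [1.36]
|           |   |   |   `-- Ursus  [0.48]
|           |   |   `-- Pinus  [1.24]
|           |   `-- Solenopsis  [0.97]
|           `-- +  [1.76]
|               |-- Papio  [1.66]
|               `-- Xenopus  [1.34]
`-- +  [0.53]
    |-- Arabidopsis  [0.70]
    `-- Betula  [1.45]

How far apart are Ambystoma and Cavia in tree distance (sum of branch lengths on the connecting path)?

The path runs Ambystoma → … → MRCA → … → Cavia; the MRCA is the node subtending ((((Mus,Avena),(Rattus,(Salamandra,Anas,Anopheles))),(Pseudotsuga,Brassica),(Saccharomyces,(Ailuropoda,((Cavia,Macaca),Melursus)))),((((Ambystoma,Ursus),Pinus),Solenopsis),(Papio,Xenopus))).
Branch lengths along that path: 1.36 + 1.67 + 1.04 + 1.10 + 0.99 + 1.29 + 1.12 + 1.54 + 1.13 + 1.87 + 1.26 = 14.37.

14.37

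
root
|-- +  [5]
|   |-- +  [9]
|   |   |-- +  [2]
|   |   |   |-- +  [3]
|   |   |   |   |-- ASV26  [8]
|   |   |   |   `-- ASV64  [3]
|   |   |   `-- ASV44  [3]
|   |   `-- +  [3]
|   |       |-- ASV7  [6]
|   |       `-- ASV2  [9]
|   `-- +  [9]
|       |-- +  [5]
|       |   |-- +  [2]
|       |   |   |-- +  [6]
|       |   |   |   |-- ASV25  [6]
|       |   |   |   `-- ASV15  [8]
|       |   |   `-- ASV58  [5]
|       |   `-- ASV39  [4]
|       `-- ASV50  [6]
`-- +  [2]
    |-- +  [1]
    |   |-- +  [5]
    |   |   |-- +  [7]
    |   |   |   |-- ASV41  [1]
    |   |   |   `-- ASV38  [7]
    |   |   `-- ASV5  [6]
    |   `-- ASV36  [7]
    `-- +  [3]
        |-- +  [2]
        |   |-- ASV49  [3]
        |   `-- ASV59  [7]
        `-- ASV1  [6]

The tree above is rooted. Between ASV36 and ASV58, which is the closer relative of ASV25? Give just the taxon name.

The MRCA of ASV25 and ASV58 subtends ((ASV25,ASV15),ASV58) (3 taxa).
The MRCA of ASV25 and ASV36 is the root, subtending the entire tree (17 taxa).
The first is nested inside the second, so ASV25 shares a more recent common ancestor with ASV58.

ASV58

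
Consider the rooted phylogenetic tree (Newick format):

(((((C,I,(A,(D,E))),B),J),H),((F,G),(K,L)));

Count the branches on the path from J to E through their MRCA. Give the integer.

The MRCA of J and E is the node subtending (((C,I,(A,(D,E))),B),J).
From J up to that node: 1 branch. From E up to the same node: 5 branches. Total: 1 + 5 = 6.

6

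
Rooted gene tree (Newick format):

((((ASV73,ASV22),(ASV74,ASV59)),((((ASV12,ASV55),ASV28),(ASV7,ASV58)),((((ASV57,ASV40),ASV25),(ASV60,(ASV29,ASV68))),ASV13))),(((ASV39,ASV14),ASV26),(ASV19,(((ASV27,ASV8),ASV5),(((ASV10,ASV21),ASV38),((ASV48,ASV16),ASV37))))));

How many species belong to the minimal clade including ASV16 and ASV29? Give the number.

29

The MRCA of ASV16 and ASV29 is the root, so the clade is the entire tree.
That clade contains 29 terminal taxa: ASV10, ASV12, ASV13, ASV14, ASV16, ASV19, ASV21, ASV22, ASV25, ASV26, ASV27, ASV28, ASV29, ASV37, ASV38, ASV39, ASV40, ASV48, ASV5, ASV55, ASV57, ASV58, ASV59, ASV60, ASV68, ASV7, ASV73, ASV74, ASV8.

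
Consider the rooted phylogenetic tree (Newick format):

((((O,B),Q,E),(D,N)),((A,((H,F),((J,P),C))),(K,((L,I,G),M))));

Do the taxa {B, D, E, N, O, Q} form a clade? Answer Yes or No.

The most recent common ancestor of these taxa subtends (((O,B),Q,E),(D,N)).
That clade has exactly 6 tips — every listed taxon and nothing else — so the group is monophyletic.

Yes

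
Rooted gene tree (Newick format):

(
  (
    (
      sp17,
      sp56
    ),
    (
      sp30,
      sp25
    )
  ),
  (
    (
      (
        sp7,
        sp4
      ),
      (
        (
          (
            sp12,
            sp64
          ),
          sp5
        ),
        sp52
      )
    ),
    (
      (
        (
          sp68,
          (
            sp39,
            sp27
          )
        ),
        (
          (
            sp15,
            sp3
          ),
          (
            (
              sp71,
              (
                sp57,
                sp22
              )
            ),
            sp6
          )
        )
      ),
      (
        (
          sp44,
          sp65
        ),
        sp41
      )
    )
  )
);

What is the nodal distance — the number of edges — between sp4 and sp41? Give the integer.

The MRCA of sp4 and sp41 is the node subtending (((sp7,sp4),(((sp12,sp64),sp5),sp52)),(((sp68,(sp39,sp27)),((sp15,sp3),((sp71,(sp57,sp22)),sp6))),((sp44,sp65),sp41))).
From sp4 up to that node: 3 branches. From sp41 up to the same node: 3 branches. Total: 3 + 3 = 6.

6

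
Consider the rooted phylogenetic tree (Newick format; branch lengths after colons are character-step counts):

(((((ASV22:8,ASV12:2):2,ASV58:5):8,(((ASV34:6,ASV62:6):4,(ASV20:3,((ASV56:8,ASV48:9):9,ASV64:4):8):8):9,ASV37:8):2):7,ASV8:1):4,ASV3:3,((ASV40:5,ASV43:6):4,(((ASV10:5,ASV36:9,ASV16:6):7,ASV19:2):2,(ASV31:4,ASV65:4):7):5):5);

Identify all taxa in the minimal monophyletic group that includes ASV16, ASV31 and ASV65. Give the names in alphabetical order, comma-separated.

Tracing ASV16: it sits inside (ASV10,ASV36,ASV16).
Tracing ASV31: it sits inside (ASV31,ASV65).
Tracing ASV65: it sits inside (ASV31,ASV65).
The smallest clade enclosing all 3 is (((ASV10,ASV36,ASV16),ASV19),(ASV31,ASV65)); the answer is its 6 terminal taxa in alphabetical order.

ASV10, ASV16, ASV19, ASV31, ASV36, ASV65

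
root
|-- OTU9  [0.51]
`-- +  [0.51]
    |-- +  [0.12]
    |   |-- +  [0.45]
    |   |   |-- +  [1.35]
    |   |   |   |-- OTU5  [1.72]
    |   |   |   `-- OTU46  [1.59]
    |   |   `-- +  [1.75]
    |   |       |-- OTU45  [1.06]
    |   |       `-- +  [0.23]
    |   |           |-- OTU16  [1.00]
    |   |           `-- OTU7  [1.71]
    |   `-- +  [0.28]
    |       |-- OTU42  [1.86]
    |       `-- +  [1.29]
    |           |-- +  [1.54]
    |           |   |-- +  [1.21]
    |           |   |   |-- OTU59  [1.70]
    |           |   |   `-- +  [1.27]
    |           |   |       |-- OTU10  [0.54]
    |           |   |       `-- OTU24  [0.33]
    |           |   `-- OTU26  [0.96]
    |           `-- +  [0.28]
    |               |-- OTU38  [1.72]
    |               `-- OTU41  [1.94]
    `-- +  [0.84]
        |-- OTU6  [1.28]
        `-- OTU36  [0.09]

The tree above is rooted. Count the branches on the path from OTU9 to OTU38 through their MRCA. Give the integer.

7

The MRCA of OTU9 and OTU38 is the root of the tree.
From OTU9 up to that node: 1 branch. From OTU38 up to the same node: 6 branches. Total: 1 + 6 = 7.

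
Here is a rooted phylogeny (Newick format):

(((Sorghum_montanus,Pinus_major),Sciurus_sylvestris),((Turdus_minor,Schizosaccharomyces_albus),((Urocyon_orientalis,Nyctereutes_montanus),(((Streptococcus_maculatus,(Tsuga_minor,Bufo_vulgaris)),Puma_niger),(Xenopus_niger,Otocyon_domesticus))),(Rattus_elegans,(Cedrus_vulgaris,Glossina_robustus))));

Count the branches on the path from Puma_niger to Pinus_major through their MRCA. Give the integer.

8

The MRCA of Puma_niger and Pinus_major is the root of the tree.
From Puma_niger up to that node: 5 branches. From Pinus_major up to the same node: 3 branches. Total: 5 + 3 = 8.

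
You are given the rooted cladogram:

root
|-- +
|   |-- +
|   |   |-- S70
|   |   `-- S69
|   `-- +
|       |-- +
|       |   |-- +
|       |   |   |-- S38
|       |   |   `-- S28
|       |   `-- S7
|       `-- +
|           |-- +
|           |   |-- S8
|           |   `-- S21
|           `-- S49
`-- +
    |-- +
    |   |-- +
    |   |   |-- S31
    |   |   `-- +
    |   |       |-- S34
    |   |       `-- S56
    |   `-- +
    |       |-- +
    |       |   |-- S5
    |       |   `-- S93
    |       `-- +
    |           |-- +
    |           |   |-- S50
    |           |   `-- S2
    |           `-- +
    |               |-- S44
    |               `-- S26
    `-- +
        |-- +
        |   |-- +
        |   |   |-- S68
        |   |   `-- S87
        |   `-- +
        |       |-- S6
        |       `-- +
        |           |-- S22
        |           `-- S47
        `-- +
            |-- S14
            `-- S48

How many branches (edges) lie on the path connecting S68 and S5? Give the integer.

8

The MRCA of S68 and S5 is the node subtending (((S31,(S34,S56)),((S5,S93),((S50,S2),(S44,S26)))),(((S68,S87),(S6,(S22,S47))),(S14,S48))).
From S68 up to that node: 4 branches. From S5 up to the same node: 4 branches. Total: 4 + 4 = 8.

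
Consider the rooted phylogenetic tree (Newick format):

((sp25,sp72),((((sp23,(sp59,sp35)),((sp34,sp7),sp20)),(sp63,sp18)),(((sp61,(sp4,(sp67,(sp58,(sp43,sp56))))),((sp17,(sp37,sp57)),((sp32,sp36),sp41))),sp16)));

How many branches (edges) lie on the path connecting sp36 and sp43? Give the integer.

10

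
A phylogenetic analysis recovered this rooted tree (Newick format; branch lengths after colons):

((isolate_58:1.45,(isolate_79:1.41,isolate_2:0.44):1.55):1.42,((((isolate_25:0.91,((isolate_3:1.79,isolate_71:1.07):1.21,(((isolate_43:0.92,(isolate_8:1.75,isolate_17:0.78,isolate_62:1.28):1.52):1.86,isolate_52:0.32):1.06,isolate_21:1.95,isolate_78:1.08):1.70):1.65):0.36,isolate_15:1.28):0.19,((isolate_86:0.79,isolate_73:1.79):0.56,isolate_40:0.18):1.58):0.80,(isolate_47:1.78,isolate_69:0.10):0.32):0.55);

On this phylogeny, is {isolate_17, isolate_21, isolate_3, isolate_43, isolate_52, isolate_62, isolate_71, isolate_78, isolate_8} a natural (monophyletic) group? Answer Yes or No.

The most recent common ancestor of these taxa subtends ((isolate_3,isolate_71),(((isolate_43,(isolate_8,isolate_17,isolate_62)),isolate_52),isolate_21,isolate_78)).
That clade has exactly 9 tips — every listed taxon and nothing else — so the group is monophyletic.

Yes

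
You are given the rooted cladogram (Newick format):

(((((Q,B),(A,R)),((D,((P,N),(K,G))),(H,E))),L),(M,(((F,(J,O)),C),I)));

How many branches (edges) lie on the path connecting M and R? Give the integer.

The MRCA of M and R is the root of the tree.
From M up to that node: 2 branches. From R up to the same node: 5 branches. Total: 2 + 5 = 7.

7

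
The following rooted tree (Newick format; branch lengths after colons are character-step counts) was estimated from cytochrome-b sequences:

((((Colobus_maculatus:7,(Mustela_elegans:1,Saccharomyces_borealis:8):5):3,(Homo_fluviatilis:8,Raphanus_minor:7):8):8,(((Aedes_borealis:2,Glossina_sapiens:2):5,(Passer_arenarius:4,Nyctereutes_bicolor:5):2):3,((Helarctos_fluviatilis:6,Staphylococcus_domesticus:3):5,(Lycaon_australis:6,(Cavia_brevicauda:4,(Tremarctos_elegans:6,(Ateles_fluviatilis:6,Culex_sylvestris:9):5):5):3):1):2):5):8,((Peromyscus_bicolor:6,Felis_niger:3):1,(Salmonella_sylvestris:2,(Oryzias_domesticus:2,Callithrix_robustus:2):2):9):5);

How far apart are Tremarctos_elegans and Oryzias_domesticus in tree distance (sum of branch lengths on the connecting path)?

48

The path runs Tremarctos_elegans → … → MRCA → … → Oryzias_domesticus; the MRCA is the root of the tree.
Branch lengths along that path: 6 + 5 + 3 + 1 + 2 + 5 + 8 + 5 + 9 + 2 + 2 = 48.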